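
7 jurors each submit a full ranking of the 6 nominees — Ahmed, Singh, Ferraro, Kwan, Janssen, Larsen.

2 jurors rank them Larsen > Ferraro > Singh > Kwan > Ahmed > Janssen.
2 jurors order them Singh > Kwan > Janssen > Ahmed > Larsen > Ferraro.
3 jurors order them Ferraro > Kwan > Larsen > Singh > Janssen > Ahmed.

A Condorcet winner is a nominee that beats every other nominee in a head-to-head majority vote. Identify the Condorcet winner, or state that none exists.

none

Pairwise majorities:
Ahmed vs Singh: Ahmed is ranked higher on 0 ballots, Singh on 7. Singh wins 7–0.
Ahmed vs Ferraro: 2 to 5, Ferraro.
Ahmed vs Kwan: Ahmed preferred on 0 ballots; Kwan wins 7–0.
Ahmed vs Janssen: 2 for Ahmed, 5 for Janssen — Janssen by 5–2.
Ahmed vs Larsen: 2 to 5, Larsen.
Singh vs Ferraro: 2 to 5, Ferraro.
Singh vs Kwan: 2+2 = 4 for Singh, 3 for Kwan — Singh by 4–3.
Singh vs Janssen: 2+2+3 = 7 for Singh, 0 for Janssen — Singh by 7–0.
Singh vs Larsen: Singh is ranked higher on 2 ballots, Larsen on 5. Larsen wins 5–2.
Ferraro vs Kwan: 5 to 2, Ferraro.
Ferraro vs Janssen: 5 to 2, Ferraro.
Ferraro vs Larsen: Ferraro preferred on 3 ballots; Larsen wins 4–3.
Kwan vs Janssen: Kwan is ranked higher on 2+2+3 = 7 ballots, Janssen on 0. Kwan wins 7–0.
Kwan vs Larsen: Kwan is ranked higher on 2+3 = 5 ballots, Larsen on 2. Kwan wins 5–2.
Janssen vs Larsen: Janssen is ranked higher on 2 ballots, Larsen on 5. Larsen wins 5–2.
Each nominee drops at least one matchup (Ahmed loses to Singh; Singh loses to Ferraro; Ferraro loses to Larsen; Kwan loses to Singh; Janssen loses to Singh; Larsen loses to Kwan); the cycle Singh → Kwan → Larsen → Singh rules out a Condorcet winner.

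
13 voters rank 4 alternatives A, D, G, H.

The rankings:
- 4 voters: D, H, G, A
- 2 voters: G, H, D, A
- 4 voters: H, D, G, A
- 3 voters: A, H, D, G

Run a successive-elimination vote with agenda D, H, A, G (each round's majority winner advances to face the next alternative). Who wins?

H

Round 1: D vs H — 4–9, H advances.
Round 2: H vs A — 10–3, H advances.
Round 3: H vs G — 11–2, H advances.
H survives the agenda.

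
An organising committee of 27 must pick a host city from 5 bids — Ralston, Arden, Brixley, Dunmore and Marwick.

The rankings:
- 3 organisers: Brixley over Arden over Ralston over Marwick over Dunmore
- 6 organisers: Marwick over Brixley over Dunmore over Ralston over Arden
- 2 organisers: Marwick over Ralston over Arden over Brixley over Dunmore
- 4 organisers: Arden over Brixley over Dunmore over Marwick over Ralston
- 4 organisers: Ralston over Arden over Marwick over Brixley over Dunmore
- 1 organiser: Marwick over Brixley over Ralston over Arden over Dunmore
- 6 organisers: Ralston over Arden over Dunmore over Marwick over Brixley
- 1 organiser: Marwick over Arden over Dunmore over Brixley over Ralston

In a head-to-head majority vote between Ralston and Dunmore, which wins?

Ballots ranking Ralston above Dunmore: 3 + 2 + 4 + 1 + 6 = 16.
Ballots ranking Dunmore above Ralston: 27 − 16 = 11.
Ralston wins the head-to-head 16–11.

Ralston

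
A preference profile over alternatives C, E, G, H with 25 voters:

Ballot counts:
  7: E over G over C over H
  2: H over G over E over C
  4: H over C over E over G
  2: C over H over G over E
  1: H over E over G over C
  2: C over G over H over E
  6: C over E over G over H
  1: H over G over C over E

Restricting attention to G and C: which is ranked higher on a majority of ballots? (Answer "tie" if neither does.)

Ballots ranking G above C: 7 + 2 + 1 + 1 = 11.
Ballots ranking C above G: 25 − 11 = 14.
C wins the head-to-head 14–11.

C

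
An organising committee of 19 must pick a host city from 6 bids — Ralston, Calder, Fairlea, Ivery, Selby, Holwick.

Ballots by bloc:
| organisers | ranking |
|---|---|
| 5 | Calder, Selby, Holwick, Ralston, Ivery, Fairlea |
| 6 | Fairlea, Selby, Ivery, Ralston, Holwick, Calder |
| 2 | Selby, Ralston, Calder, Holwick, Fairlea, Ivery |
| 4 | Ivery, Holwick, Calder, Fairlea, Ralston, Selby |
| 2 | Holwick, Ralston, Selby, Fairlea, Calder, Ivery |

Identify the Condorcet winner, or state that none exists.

Pairwise majorities:
Ralston vs Calder: 6+2+2 = 10 for Ralston, 9 for Calder — Ralston by 10–9.
Ralston vs Fairlea: 9 to 10, Fairlea.
Ralston vs Ivery: Ivery, 10–9.
Ralston vs Selby: Selby, 13–6.
Ralston vs Holwick: Holwick, 11–8.
Calder vs Fairlea: Calder wins 11–8.
Calder vs Ivery: Ivery wins 10–9.
Calder vs Selby: Selby, 10–9.
Calder vs Holwick: Holwick wins 12–7.
Fairlea vs Ivery: 10 to 9, Fairlea.
Fairlea vs Selby: Fairlea preferred on 6+4 = 10 ballots; Fairlea wins 10–9.
Fairlea vs Holwick: Fairlea is ranked higher on 6 ballots, Holwick on 13. Holwick wins 13–6.
Ivery vs Selby: Ivery preferred on 4 ballots; Selby wins 15–4.
Ivery vs Holwick: Ivery wins 10–9.
Selby vs Holwick: Selby wins 13–6.
Every city loses at least once (Ralston loses to Fairlea; Calder loses to Ralston; Fairlea loses to Calder; Ivery loses to Fairlea; Selby loses to Fairlea; Holwick loses to Ivery). The majority relation contains the cycle Ralston beats Calder beats Fairlea beats Ralston, so there is no Condorcet winner.

none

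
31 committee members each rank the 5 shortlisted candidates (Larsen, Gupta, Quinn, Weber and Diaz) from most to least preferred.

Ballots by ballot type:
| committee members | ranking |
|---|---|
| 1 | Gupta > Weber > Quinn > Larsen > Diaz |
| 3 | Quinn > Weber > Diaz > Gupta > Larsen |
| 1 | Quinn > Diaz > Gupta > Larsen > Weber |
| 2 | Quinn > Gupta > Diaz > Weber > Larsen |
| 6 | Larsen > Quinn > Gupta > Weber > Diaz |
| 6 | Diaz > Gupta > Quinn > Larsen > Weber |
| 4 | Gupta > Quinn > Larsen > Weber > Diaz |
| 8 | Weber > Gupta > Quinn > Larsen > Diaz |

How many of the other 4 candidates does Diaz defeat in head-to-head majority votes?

0

Diaz against each rival (31 committee members):
Diaz–Larsen: Larsen 19–12.
Diaz vs Gupta: Gupta wins 21–10.
Diaz–Quinn: Quinn 25–6.
Diaz vs Weber: 9 to 22, Weber.
Diaz beats no one; loses to Larsen, Gupta, Quinn, Weber — 0 pairwise wins.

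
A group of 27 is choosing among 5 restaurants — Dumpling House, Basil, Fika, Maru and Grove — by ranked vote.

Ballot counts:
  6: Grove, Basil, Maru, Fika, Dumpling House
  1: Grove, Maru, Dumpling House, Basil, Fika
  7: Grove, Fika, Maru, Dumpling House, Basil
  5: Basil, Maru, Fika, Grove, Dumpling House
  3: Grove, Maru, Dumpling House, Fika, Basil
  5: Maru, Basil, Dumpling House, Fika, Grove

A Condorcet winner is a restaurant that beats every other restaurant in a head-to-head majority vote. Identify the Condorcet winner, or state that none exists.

Pairwise majorities:
Dumpling House–Basil: Basil 16–11.
Dumpling House vs Fika: Fika, 18–9.
Dumpling House–Maru: Maru 27–0.
Dumpling House vs Grove: Grove, 22–5.
Basil vs Fika: Basil, 17–10.
Basil–Maru: Maru 16–11.
Basil vs Grove: Grove, 17–10.
Fika vs Maru: Maru, 20–7.
Fika vs Grove: Grove wins 17–10.
Maru vs Grove: Grove wins 17–10.
Grove wins every pairwise contest, so Grove is the Condorcet winner.

Grove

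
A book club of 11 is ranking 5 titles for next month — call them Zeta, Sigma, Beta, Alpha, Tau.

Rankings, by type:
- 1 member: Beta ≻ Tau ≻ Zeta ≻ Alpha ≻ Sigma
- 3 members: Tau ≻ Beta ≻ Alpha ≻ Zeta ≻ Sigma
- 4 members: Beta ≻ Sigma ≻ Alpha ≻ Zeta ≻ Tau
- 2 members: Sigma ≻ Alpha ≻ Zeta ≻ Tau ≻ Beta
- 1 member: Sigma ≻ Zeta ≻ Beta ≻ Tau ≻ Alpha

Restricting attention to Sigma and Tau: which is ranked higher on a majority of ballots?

Ballots ranking Sigma above Tau: 4 + 2 + 1 = 7.
Ballots ranking Tau above Sigma: 11 − 7 = 4.
Sigma wins the head-to-head 7–4.

Sigma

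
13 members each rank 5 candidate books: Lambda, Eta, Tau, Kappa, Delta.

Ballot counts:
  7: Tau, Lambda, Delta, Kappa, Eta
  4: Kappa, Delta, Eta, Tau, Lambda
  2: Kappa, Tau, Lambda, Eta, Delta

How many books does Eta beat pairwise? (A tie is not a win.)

Eta against each rival (13 members):
Eta vs Lambda: Lambda wins 9–4.
Eta–Tau: Tau 9–4.
Eta vs Kappa: Kappa wins 13–0.
Eta vs Delta: 2 to 11, Delta.
Eta beats no one; loses to Lambda, Tau, Kappa, Delta — 0 pairwise wins.

0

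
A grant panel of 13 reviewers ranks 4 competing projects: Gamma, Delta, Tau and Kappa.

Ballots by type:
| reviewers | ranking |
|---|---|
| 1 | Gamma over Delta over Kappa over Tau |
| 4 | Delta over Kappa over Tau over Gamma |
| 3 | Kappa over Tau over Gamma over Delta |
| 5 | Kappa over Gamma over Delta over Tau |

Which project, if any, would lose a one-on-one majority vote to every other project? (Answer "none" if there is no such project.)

Pairwise majorities:
Gamma–Delta: Gamma 9–4.
Gamma vs Tau: Gamma is ranked higher on 1+5 = 6 ballots, Tau on 7. Tau wins 7–6.
Gamma vs Kappa: 1 for Gamma, 12 for Kappa — Kappa by 12–1.
Delta vs Tau: Delta is ranked higher on 1+4+5 = 10 ballots, Tau on 3. Delta wins 10–3.
Delta vs Kappa: Kappa, 8–5.
Tau–Kappa: Kappa 13–0.
Every project wins at least one matchup (Gamma beats Delta; Delta beats Tau; Tau beats Gamma; Kappa beats Gamma), so there is no Condorcet loser.

none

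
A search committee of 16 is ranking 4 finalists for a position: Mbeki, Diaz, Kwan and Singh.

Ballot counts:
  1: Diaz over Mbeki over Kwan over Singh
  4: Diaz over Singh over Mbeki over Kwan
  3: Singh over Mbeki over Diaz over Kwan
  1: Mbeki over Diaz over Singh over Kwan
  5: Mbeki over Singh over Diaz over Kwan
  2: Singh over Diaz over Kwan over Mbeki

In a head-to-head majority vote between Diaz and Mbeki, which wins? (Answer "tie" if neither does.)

Mbeki

Ballots ranking Diaz above Mbeki: 1 + 4 + 2 = 7.
Ballots ranking Mbeki above Diaz: 16 − 7 = 9.
Mbeki wins the head-to-head 9–7.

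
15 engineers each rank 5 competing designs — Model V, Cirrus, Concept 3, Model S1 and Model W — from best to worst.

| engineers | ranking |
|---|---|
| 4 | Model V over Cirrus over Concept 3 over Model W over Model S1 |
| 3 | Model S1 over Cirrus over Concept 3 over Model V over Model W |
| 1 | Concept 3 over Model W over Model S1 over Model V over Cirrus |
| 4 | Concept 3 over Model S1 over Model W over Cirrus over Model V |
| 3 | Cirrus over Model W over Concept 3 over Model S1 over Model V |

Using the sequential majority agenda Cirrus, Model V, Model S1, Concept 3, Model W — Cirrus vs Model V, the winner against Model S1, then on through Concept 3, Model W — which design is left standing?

Round 1: Cirrus vs Model V — 10–5, Cirrus advances.
Round 2: Cirrus vs Model S1 — 7–8, Model S1 advances.
Round 3: Model S1 vs Concept 3 — 3–12, Concept 3 advances.
Round 4: Concept 3 vs Model W — 12–3, Concept 3 advances.
Concept 3 survives the agenda.

Concept 3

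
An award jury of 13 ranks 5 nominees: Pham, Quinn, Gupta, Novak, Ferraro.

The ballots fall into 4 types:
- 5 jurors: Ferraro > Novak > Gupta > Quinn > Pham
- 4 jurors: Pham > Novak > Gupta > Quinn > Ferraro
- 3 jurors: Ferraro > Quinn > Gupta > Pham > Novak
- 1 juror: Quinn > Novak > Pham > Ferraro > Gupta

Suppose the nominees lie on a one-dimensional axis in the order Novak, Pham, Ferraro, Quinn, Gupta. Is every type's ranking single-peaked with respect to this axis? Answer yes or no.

Axis positions: Novak=1, Pham=2, Ferraro=3, Quinn=4, Gupta=5.
Type 1: ranking walks positions 3-1-5-4-2; Novak is ranked above Pham even though Pham lies between Novak and the peak Ferraro on the axis — preferences dip and rise again. Not single-peaked.
Type 2: ranking walks positions 2-1-5-4-3; Gupta is ranked above Ferraro even though Ferraro lies between Gupta and the peak Pham on the axis — preferences dip and rise again. Not single-peaked.
Type 3 (peak Ferraro at position 3): ranking walks positions 3-4-5-2-1, expanding outward from the peak — single-peaked.
Type 4: ranking walks positions 4-1-2-3-5; Novak is ranked above Ferraro even though Ferraro lies between Novak and the peak Quinn on the axis — preferences dip and rise again. Not single-peaked.
Type 1 violates single-peakedness, so the profile is not single-peaked on this axis.

no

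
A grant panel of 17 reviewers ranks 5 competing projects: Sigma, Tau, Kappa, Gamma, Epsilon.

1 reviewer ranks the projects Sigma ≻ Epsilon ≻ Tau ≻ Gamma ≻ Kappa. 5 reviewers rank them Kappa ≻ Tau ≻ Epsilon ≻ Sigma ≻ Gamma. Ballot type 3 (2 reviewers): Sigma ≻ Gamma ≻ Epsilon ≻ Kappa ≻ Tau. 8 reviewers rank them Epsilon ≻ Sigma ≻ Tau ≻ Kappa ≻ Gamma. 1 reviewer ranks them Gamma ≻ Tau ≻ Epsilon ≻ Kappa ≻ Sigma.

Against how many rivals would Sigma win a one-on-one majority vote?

Sigma against each rival (17 reviewers):
Sigma vs Tau: 11 to 6, Sigma.
Sigma–Kappa: Sigma 11–6.
Sigma vs Gamma: Sigma wins 16–1.
Sigma–Epsilon: Epsilon 14–3.
Sigma beats Tau, Kappa, Gamma; loses to Epsilon — 3 pairwise wins.

3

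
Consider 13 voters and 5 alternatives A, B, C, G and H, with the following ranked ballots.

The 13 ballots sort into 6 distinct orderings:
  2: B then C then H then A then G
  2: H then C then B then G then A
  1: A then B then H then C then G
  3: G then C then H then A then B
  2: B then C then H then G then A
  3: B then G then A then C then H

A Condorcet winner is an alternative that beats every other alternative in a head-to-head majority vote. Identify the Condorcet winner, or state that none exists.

Pairwise majorities:
A vs B: 1+3 = 4 for A, 9 for B — B by 9–4.
A vs C: 4 to 9, C.
A vs G: A is ranked higher on 2+1 = 3 ballots, G on 10. G wins 10–3.
A vs H: 1+3 = 4 for A, 9 for H — H by 9–4.
B vs C: 2+1+2+3 = 8 for B, 5 for C — B by 8–5.
B vs G: 2+2+1+2+3 = 10 for B, 3 for G — B by 10–3.
B vs H: 8 to 5, B.
C vs G: 7 to 6, C.
C vs H: 10 to 3, C.
G vs H: 3+3 = 6 for G, 7 for H — H by 7–6.
Only B has no losses; B is the Condorcet winner.

B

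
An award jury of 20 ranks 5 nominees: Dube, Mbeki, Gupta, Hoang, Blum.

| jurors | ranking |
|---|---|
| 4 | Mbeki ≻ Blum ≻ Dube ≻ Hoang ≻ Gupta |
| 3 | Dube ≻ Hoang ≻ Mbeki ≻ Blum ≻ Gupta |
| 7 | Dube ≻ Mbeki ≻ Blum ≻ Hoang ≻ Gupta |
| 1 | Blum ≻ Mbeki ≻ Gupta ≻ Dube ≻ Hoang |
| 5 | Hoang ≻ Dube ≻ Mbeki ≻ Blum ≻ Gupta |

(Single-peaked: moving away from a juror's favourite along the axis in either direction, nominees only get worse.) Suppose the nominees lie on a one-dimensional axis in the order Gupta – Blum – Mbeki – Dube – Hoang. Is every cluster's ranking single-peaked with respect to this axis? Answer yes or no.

Axis positions: Gupta=1, Blum=2, Mbeki=3, Dube=4, Hoang=5.
Cluster 1 (peak Mbeki at position 3): ranking walks positions 3-2-4-5-1, expanding outward from the peak — single-peaked.
Cluster 2 (peak Dube at position 4): ranking walks positions 4-5-3-2-1, expanding outward from the peak — single-peaked.
Cluster 3 (peak Dube at position 4): ranking walks positions 4-3-2-5-1, expanding outward from the peak — single-peaked.
Cluster 4 (peak Blum at position 2): ranking walks positions 2-3-1-4-5, expanding outward from the peak — single-peaked.
Cluster 5 (peak Hoang at position 5): ranking walks positions 5-4-3-2-1, expanding outward from the peak — single-peaked.
Every ranking is single-peaked on this axis.

yes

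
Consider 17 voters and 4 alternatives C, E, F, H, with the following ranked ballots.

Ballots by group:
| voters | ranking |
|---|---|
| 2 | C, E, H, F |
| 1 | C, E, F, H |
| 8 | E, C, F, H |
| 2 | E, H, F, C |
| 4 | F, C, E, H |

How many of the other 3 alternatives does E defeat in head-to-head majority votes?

3

E against each rival (17 voters):
E vs C: 10 to 7, E.
E vs F: 13 to 4, E.
E vs H: E preferred on 2+1+8+2+4 = 17 ballots; E wins 17–0.
E beats C, F, H — 3 pairwise wins.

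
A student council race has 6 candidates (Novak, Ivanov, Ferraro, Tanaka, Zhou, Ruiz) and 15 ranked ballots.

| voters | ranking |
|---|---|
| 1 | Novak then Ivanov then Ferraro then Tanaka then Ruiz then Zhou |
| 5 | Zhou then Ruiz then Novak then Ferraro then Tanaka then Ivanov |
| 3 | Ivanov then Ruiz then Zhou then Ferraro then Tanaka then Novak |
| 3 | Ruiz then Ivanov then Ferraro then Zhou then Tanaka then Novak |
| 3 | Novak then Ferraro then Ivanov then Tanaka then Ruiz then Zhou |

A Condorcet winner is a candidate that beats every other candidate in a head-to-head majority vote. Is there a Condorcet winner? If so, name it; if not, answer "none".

Pairwise majorities:
Novak vs Ivanov: Novak is ranked higher on 1+5+3 = 9 ballots, Ivanov on 6. Novak wins 9–6.
Novak vs Ferraro: Novak is ranked higher on 1+5+3 = 9 ballots, Ferraro on 6. Novak wins 9–6.
Novak vs Tanaka: 1+5+3 = 9 for Novak, 6 for Tanaka — Novak by 9–6.
Novak vs Zhou: 1+3 = 4 for Novak, 11 for Zhou — Zhou by 11–4.
Novak vs Ruiz: 4 to 11, Ruiz.
Ivanov vs Ferraro: Ivanov is ranked higher on 1+3+3 = 7 ballots, Ferraro on 8. Ferraro wins 8–7.
Ivanov vs Tanaka: 10 to 5, Ivanov.
Ivanov vs Zhou: Ivanov is ranked higher on 1+3+3+3 = 10 ballots, Zhou on 5. Ivanov wins 10–5.
Ivanov vs Ruiz: Ivanov preferred on 1+3+3 = 7 ballots; Ruiz wins 8–7.
Ferraro vs Tanaka: 15 to 0, Ferraro.
Ferraro vs Zhou: 7 to 8, Zhou.
Ferraro vs Ruiz: Ferraro preferred on 1+3 = 4 ballots; Ruiz wins 11–4.
Tanaka vs Zhou: 4 to 11, Zhou.
Tanaka vs Ruiz: Tanaka is ranked higher on 1+3 = 4 ballots, Ruiz on 11. Ruiz wins 11–4.
Zhou vs Ruiz: 5 for Zhou, 10 for Ruiz — Ruiz by 10–5.
Only Ruiz has no losses; Ruiz is the Condorcet winner.

Ruiz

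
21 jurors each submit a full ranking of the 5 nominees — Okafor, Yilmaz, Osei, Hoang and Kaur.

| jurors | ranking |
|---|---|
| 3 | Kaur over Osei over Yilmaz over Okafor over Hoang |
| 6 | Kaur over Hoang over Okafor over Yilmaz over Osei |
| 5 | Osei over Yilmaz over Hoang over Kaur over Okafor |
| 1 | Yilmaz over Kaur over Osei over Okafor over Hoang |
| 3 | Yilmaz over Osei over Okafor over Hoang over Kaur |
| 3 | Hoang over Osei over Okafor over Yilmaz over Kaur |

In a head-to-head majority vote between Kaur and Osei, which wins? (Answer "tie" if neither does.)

Ballots ranking Kaur above Osei: 3 + 6 + 1 = 10.
Ballots ranking Osei above Kaur: 21 − 10 = 11.
Osei wins the head-to-head 11–10.

Osei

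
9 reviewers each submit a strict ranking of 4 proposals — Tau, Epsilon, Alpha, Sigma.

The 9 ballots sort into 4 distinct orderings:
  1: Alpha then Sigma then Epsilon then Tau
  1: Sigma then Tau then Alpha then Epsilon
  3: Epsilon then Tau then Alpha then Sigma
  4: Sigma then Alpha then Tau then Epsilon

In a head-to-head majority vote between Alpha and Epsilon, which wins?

Alpha

Ballots ranking Alpha above Epsilon: 1 + 1 + 4 = 6.
Ballots ranking Epsilon above Alpha: 9 − 6 = 3.
Alpha wins the head-to-head 6–3.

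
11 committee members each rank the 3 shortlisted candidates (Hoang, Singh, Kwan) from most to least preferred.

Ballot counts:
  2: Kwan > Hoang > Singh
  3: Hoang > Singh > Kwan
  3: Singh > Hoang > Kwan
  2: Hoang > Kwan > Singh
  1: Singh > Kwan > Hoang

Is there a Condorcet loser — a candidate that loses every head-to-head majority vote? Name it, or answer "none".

Head-to-head results (11 committee members):
Hoang vs Singh: Hoang is ranked higher on 2+3+2 = 7 ballots, Singh on 4. Hoang wins 7–4.
Hoang–Kwan: Hoang 8–3.
Singh vs Kwan: 3+3+1 = 7 for Singh, 4 for Kwan — Singh by 7–4.
Kwan loses to every other candidate — it is the Condorcet loser.

Kwan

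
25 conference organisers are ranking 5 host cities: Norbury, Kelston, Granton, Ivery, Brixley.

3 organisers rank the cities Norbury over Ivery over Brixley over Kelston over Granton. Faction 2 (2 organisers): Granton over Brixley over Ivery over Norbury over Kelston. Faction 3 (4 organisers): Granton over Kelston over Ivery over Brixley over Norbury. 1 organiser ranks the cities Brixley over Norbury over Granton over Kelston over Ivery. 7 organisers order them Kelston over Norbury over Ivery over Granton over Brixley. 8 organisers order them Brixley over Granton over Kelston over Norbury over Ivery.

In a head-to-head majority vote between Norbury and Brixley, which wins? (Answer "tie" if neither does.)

Brixley

Ballots ranking Norbury above Brixley: 3 + 7 = 10.
Ballots ranking Brixley above Norbury: 25 − 10 = 15.
Brixley wins the head-to-head 15–10.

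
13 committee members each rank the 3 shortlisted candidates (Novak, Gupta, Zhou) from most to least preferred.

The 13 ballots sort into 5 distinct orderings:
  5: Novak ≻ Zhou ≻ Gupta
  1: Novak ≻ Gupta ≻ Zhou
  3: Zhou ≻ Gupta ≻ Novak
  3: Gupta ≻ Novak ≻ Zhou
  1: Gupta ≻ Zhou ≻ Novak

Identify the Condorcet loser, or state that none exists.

none

Pairwise majorities:
Novak vs Gupta: Gupta, 7–6.
Novak vs Zhou: Novak preferred on 5+1+3 = 9 ballots; Novak wins 9–4.
Gupta vs Zhou: 1+3+1 = 5 for Gupta, 8 for Zhou — Zhou by 8–5.
Every candidate wins at least one matchup (Novak beats Zhou; Gupta beats Novak; Zhou beats Gupta), so there is no Condorcet loser.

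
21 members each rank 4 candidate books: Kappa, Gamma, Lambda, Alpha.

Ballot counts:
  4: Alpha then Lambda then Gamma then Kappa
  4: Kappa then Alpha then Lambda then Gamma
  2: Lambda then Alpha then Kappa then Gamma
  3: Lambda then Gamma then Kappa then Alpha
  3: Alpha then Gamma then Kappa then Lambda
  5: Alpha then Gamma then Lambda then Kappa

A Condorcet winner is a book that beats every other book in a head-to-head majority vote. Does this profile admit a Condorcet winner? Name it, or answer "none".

Check each pair by majority over 21 ballots:
Kappa vs Gamma: Gamma wins 15–6.
Kappa vs Lambda: Lambda wins 14–7.
Kappa vs Alpha: Alpha wins 14–7.
Gamma vs Lambda: Lambda, 13–8.
Gamma–Alpha: Alpha 18–3.
Lambda vs Alpha: Alpha wins 16–5.
Alpha beats each of Kappa, Gamma, Lambda — Alpha is the Condorcet winner.

Alpha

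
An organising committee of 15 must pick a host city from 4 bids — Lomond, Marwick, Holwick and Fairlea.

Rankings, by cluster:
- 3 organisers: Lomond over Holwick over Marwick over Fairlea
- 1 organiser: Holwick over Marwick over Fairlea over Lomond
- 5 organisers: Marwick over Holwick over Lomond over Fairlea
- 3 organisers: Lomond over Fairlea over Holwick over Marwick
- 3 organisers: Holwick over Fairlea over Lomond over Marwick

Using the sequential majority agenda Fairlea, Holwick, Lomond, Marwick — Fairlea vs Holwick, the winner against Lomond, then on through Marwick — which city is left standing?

Holwick

Round 1: Fairlea vs Holwick — 3–12, Holwick advances.
Round 2: Holwick vs Lomond — 9–6, Holwick advances.
Round 3: Holwick vs Marwick — 10–5, Holwick advances.
Holwick survives the agenda.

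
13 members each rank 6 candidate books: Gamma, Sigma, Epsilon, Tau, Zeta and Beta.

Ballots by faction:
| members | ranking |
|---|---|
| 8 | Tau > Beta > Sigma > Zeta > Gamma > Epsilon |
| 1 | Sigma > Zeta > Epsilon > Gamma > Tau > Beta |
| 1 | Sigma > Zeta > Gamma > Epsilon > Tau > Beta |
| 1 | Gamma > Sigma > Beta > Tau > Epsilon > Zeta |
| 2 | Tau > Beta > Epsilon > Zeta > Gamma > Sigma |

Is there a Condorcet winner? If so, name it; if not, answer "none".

Tau

Pairwise majorities:
Gamma vs Sigma: 3 to 10, Sigma.
Gamma–Epsilon: Gamma 10–3.
Gamma vs Tau: Tau wins 10–3.
Gamma vs Zeta: Gamma is ranked higher on 1 ballot, Zeta on 12. Zeta wins 12–1.
Gamma–Beta: Beta 10–3.
Sigma–Epsilon: Sigma 11–2.
Sigma vs Tau: 3 to 10, Tau.
Sigma vs Zeta: Sigma, 11–2.
Sigma vs Beta: Beta wins 10–3.
Epsilon vs Tau: Tau, 11–2.
Epsilon–Zeta: Zeta 10–3.
Epsilon vs Beta: Beta wins 11–2.
Tau–Zeta: Tau 11–2.
Tau vs Beta: 8+1+1+2 = 12 for Tau, 1 for Beta — Tau by 12–1.
Zeta–Beta: Beta 11–2.
Tau wins every pairwise contest, so Tau is the Condorcet winner.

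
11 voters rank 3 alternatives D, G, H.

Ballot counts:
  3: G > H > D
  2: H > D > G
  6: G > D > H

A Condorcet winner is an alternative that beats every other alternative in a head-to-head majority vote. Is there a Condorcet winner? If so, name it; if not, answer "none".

G

Check each pair by majority over 11 ballots:
D vs G: G wins 9–2.
D vs H: D, 6–5.
G vs H: G wins 9–2.
Only G has no losses; G is the Condorcet winner.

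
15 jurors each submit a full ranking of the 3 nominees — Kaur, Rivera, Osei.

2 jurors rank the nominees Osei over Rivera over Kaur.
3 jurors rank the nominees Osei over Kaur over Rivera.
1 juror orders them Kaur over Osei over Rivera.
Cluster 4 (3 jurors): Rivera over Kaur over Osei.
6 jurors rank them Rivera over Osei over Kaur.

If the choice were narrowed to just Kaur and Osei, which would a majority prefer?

Ballots ranking Kaur above Osei: 1 + 3 = 4.
Ballots ranking Osei above Kaur: 15 − 4 = 11.
Osei wins the head-to-head 11–4.

Osei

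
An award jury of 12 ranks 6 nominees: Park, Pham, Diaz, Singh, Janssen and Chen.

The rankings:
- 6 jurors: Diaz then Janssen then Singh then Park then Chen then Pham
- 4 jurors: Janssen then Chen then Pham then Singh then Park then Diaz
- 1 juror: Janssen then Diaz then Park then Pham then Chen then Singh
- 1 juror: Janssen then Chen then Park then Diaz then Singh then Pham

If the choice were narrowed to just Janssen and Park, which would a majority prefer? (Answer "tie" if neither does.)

Ballots ranking Janssen above Park: 6 + 4 + 1 + 1 = 12.
Ballots ranking Park above Janssen: 12 − 12 = 0.
Janssen wins the head-to-head 12–0.

Janssen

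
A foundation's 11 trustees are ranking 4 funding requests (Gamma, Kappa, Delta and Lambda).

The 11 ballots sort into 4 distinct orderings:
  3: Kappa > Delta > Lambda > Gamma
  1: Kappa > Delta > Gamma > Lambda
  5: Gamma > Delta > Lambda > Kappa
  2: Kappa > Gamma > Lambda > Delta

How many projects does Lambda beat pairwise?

0

Lambda against each rival (11 reviewers):
Lambda vs Gamma: Gamma, 8–3.
Lambda vs Kappa: Kappa wins 6–5.
Lambda vs Delta: Delta wins 9–2.
Lambda beats no one; loses to Gamma, Kappa, Delta — 0 pairwise wins.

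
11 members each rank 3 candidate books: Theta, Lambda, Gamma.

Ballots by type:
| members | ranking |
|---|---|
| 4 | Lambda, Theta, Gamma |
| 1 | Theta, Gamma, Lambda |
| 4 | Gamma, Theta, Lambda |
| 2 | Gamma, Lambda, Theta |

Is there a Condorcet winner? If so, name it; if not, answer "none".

Gamma

Pairwise majorities:
Theta vs Lambda: Theta preferred on 1+4 = 5 ballots; Lambda wins 6–5.
Theta vs Gamma: Theta is ranked higher on 4+1 = 5 ballots, Gamma on 6. Gamma wins 6–5.
Lambda vs Gamma: 4 for Lambda, 7 for Gamma — Gamma by 7–4.
Gamma beats each of Theta, Lambda — Gamma is the Condorcet winner.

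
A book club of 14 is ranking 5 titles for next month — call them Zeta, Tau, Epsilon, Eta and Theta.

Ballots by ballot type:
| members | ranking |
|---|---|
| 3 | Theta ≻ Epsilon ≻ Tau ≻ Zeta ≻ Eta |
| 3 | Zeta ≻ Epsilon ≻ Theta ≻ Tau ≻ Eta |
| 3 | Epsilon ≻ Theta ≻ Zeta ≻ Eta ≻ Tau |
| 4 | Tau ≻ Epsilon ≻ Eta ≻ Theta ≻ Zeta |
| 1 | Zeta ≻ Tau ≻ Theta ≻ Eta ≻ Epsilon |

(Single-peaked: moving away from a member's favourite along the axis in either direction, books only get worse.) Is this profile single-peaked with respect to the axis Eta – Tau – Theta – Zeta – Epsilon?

Axis positions: Eta=1, Tau=2, Theta=3, Zeta=4, Epsilon=5.
Ballot type 1: ranking walks positions 3-5-2-4-1; Epsilon is ranked above Zeta even though Zeta lies between Epsilon and the peak Theta on the axis — preferences dip and rise again. Not single-peaked.
Ballot type 2 (peak Zeta at position 4): ranking walks positions 4-5-3-2-1, expanding outward from the peak — single-peaked.
Ballot type 3: ranking walks positions 5-3-4-1-2; Theta is ranked above Zeta even though Zeta lies between Theta and the peak Epsilon on the axis — preferences dip and rise again. Not single-peaked.
Ballot type 4: ranking walks positions 2-5-1-3-4; Epsilon is ranked above Theta even though Theta lies between Epsilon and the peak Tau on the axis — preferences dip and rise again. Not single-peaked.
Ballot type 5: ranking walks positions 4-2-3-1-5; Tau is ranked above Theta even though Theta lies between Tau and the peak Zeta on the axis — preferences dip and rise again. Not single-peaked.
Ballot type 1 violates single-peakedness, so the profile is not single-peaked on this axis.

no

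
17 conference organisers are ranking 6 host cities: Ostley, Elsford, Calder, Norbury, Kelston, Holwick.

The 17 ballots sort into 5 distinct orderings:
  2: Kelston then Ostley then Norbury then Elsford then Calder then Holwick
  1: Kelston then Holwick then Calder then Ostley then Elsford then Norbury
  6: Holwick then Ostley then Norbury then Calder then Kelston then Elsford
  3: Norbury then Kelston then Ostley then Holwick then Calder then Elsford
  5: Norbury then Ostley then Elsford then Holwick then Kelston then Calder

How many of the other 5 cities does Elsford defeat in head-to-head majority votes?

0

Elsford against each rival (17 organisers):
Elsford vs Ostley: Ostley, 17–0.
Elsford vs Calder: Calder, 10–7.
Elsford–Norbury: Norbury 16–1.
Elsford vs Kelston: 5 to 12, Kelston.
Elsford–Holwick: Holwick 10–7.
Elsford beats no one; loses to Ostley, Calder, Norbury, Kelston, Holwick — 0 pairwise wins.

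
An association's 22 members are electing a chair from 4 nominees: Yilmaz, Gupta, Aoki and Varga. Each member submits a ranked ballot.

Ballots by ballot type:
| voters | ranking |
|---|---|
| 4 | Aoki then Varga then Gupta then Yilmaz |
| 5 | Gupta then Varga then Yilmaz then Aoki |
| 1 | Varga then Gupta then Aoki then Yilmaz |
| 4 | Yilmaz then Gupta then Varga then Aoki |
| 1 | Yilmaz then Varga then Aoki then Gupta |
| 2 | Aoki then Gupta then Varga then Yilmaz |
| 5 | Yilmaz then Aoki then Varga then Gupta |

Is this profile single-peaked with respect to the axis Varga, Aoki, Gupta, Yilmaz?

Axis positions: Varga=1, Aoki=2, Gupta=3, Yilmaz=4.
Ballot type 1 (peak Aoki at position 2): ranking walks positions 2-1-3-4, expanding outward from the peak — single-peaked.
Ballot type 2: ranking walks positions 3-1-4-2; Varga is ranked above Aoki even though Aoki lies between Varga and the peak Gupta on the axis — preferences dip and rise again. Not single-peaked.
Ballot type 3: ranking walks positions 1-3-2-4; Gupta is ranked above Aoki even though Aoki lies between Gupta and the peak Varga on the axis — preferences dip and rise again. Not single-peaked.
Ballot type 4: ranking walks positions 4-3-1-2; Varga is ranked above Aoki even though Aoki lies between Varga and the peak Yilmaz on the axis — preferences dip and rise again. Not single-peaked.
Ballot type 5: ranking walks positions 4-1-2-3; Varga is ranked above Gupta even though Gupta lies between Varga and the peak Yilmaz on the axis — preferences dip and rise again. Not single-peaked.
Ballot type 6 (peak Aoki at position 2): ranking walks positions 2-3-1-4, expanding outward from the peak — single-peaked.
Ballot type 7: ranking walks positions 4-2-1-3; Aoki is ranked above Gupta even though Gupta lies between Aoki and the peak Yilmaz on the axis — preferences dip and rise again. Not single-peaked.
Ballot type 2 violates single-peakedness, so the profile is not single-peaked on this axis.

no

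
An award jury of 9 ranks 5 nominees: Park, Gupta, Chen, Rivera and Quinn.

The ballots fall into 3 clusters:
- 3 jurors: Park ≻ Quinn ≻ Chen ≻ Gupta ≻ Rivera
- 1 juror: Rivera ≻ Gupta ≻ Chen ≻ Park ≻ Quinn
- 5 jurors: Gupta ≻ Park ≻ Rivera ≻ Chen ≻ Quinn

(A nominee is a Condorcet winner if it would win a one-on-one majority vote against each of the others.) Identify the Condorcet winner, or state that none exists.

Head-to-head results (9 jurors):
Park vs Gupta: 3 for Park, 6 for Gupta — Gupta by 6–3.
Park vs Chen: Park wins 8–1.
Park vs Rivera: 8 to 1, Park.
Park vs Quinn: Park preferred on 3+1+5 = 9 ballots; Park wins 9–0.
Gupta vs Chen: Gupta preferred on 1+5 = 6 ballots; Gupta wins 6–3.
Gupta vs Rivera: Gupta wins 8–1.
Gupta vs Quinn: Gupta wins 6–3.
Chen vs Rivera: Rivera, 6–3.
Chen vs Quinn: Chen, 6–3.
Rivera vs Quinn: 1+5 = 6 for Rivera, 3 for Quinn — Rivera by 6–3.
Gupta defeats every rival head-to-head and is the Condorcet winner.

Gupta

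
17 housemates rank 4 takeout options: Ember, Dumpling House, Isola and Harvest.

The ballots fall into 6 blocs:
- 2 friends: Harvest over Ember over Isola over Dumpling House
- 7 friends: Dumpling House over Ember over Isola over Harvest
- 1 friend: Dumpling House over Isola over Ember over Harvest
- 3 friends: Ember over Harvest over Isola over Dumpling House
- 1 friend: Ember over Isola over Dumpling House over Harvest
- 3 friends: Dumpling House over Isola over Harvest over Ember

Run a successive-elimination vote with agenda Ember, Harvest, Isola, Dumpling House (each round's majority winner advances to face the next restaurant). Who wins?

Dumpling House

Round 1: Ember vs Harvest — 12–5, Ember advances.
Round 2: Ember vs Isola — 13–4, Ember advances.
Round 3: Ember vs Dumpling House — 6–11, Dumpling House advances.
The agenda winner is Dumpling House.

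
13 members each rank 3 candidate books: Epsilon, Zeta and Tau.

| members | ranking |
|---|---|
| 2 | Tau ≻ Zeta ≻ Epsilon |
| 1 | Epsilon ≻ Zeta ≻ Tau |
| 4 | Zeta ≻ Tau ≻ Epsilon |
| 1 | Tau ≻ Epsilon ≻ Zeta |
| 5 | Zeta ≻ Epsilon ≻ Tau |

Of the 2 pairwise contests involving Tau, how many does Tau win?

1

Tau against each rival (13 members):
Tau vs Epsilon: Tau, 7–6.
Tau vs Zeta: Tau is ranked higher on 2+1 = 3 ballots, Zeta on 10. Zeta wins 10–3.
Tau beats Epsilon; loses to Zeta — 1 pairwise win.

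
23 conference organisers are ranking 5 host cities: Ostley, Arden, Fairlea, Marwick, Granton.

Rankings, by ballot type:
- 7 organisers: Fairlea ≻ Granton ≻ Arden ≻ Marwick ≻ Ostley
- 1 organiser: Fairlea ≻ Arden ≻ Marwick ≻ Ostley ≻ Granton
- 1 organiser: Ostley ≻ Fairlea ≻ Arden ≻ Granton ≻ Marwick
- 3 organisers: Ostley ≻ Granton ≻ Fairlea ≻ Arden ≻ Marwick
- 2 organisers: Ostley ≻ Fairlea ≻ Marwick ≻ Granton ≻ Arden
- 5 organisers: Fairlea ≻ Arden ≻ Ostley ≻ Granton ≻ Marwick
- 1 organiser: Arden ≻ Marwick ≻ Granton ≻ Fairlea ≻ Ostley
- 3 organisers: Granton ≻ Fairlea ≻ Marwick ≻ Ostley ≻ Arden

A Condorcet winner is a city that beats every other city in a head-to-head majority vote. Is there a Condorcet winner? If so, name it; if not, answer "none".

Fairlea

Pairwise majorities:
Ostley–Arden: Arden 14–9.
Ostley vs Fairlea: 6 to 17, Fairlea.
Ostley vs Marwick: Marwick, 12–11.
Ostley–Granton: Ostley 12–11.
Arden vs Fairlea: Fairlea, 22–1.
Arden vs Marwick: Arden wins 18–5.
Arden vs Granton: 1+1+5+1 = 8 for Arden, 15 for Granton — Granton by 15–8.
Fairlea vs Marwick: 22 to 1, Fairlea.
Fairlea vs Granton: Fairlea, 16–7.
Marwick vs Granton: Marwick preferred on 1+2+1 = 4 ballots; Granton wins 19–4.
Fairlea defeats every rival head-to-head and is the Condorcet winner.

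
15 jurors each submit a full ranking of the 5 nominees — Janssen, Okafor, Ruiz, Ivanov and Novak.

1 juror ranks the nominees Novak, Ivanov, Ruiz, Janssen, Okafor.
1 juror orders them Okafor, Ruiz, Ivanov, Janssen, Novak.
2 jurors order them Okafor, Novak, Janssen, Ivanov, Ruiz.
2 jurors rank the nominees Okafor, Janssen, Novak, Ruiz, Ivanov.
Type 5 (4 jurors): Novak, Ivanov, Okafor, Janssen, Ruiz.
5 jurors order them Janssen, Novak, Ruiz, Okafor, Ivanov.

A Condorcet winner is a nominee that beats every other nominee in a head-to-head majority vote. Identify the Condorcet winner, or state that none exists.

none

Head-to-head results (15 jurors):
Janssen–Okafor: Okafor 9–6.
Janssen vs Ruiz: 2+2+4+5 = 13 for Janssen, 2 for Ruiz — Janssen by 13–2.
Janssen vs Ivanov: 9 to 6, Janssen.
Janssen vs Novak: 1+2+5 = 8 for Janssen, 7 for Novak — Janssen by 8–7.
Okafor vs Ruiz: 9 to 6, Okafor.
Okafor vs Ivanov: Okafor is ranked higher on 1+2+2+5 = 10 ballots, Ivanov on 5. Okafor wins 10–5.
Okafor–Novak: Novak 10–5.
Ruiz vs Ivanov: 8 to 7, Ruiz.
Ruiz–Novak: Novak 14–1.
Ivanov vs Novak: Novak, 14–1.
No nominee is unbeaten: Janssen loses to Okafor; Okafor loses to Novak; Ruiz loses to Janssen; Ivanov loses to Janssen; Novak loses to Janssen. In particular Janssen → Novak → Okafor → Janssen is a majority cycle — no Condorcet winner exists.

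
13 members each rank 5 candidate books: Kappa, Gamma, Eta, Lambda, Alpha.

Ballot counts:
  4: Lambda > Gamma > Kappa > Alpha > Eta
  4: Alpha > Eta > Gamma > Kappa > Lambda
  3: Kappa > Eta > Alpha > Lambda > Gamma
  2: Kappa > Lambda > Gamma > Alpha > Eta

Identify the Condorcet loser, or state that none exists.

Pairwise majorities:
Kappa vs Gamma: Kappa preferred on 3+2 = 5 ballots; Gamma wins 8–5.
Kappa–Eta: Kappa 9–4.
Kappa vs Lambda: Kappa wins 9–4.
Kappa vs Alpha: Kappa is ranked higher on 4+3+2 = 9 ballots, Alpha on 4. Kappa wins 9–4.
Gamma–Eta: Eta 7–6.
Gamma vs Lambda: Gamma is ranked higher on 4 ballots, Lambda on 9. Lambda wins 9–4.
Gamma vs Alpha: 6 to 7, Alpha.
Eta vs Lambda: Eta is ranked higher on 4+3 = 7 ballots, Lambda on 6. Eta wins 7–6.
Eta vs Alpha: 3 to 10, Alpha.
Lambda vs Alpha: 4+2 = 6 for Lambda, 7 for Alpha — Alpha by 7–6.
Each book has at least one pairwise win (Kappa beats Eta; Gamma beats Kappa; Eta beats Gamma; Lambda beats Gamma; Alpha beats Gamma) — no Condorcet loser.

none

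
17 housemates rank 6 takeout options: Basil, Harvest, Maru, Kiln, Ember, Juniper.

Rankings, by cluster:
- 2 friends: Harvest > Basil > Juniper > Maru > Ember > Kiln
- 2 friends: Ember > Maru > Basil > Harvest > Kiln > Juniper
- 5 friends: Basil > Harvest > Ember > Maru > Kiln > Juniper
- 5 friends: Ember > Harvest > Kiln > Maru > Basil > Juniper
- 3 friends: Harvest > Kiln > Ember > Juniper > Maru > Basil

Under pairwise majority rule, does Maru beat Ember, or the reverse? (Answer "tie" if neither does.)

Ember

Ballots ranking Maru above Ember: 2.
Ballots ranking Ember above Maru: 17 − 2 = 15.
Ember wins the head-to-head 15–2.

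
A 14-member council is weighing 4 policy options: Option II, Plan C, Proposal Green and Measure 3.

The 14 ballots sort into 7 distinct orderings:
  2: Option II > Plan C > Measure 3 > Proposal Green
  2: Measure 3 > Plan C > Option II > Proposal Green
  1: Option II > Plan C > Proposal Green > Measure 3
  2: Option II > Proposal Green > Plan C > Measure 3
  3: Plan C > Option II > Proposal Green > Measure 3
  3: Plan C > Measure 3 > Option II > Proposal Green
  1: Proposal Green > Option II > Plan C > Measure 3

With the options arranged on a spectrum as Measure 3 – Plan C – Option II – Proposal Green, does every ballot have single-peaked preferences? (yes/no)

Axis positions: Measure 3=1, Plan C=2, Option II=3, Proposal Green=4.
Cluster 1 (peak Option II at position 3): ranking walks positions 3-2-1-4, expanding outward from the peak — single-peaked.
Cluster 2 (peak Measure 3 at position 1): ranking walks positions 1-2-3-4, expanding outward from the peak — single-peaked.
Cluster 3 (peak Option II at position 3): ranking walks positions 3-2-4-1, expanding outward from the peak — single-peaked.
Cluster 4 (peak Option II at position 3): ranking walks positions 3-4-2-1, expanding outward from the peak — single-peaked.
Cluster 5 (peak Plan C at position 2): ranking walks positions 2-3-4-1, expanding outward from the peak — single-peaked.
Cluster 6 (peak Plan C at position 2): ranking walks positions 2-1-3-4, expanding outward from the peak — single-peaked.
Cluster 7 (peak Proposal Green at position 4): ranking walks positions 4-3-2-1, expanding outward from the peak — single-peaked.
Every ranking is single-peaked on this axis.

yes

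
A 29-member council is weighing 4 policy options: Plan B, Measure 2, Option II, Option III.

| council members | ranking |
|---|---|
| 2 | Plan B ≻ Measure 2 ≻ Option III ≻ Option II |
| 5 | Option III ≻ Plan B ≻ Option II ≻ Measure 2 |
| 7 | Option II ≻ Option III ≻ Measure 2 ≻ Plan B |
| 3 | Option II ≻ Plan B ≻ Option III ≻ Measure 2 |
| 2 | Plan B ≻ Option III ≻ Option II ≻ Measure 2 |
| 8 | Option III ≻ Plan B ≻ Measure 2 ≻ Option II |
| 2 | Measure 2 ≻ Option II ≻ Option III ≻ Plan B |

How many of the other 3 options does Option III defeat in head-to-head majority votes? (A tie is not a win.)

3

Option III against each rival (29 council members):
Option III vs Plan B: 22 to 7, Option III.
Option III vs Measure 2: Option III, 25–4.
Option III vs Option II: Option III preferred on 2+5+2+8 = 17 ballots; Option III wins 17–12.
Option III beats Plan B, Measure 2, Option II — 3 pairwise wins.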